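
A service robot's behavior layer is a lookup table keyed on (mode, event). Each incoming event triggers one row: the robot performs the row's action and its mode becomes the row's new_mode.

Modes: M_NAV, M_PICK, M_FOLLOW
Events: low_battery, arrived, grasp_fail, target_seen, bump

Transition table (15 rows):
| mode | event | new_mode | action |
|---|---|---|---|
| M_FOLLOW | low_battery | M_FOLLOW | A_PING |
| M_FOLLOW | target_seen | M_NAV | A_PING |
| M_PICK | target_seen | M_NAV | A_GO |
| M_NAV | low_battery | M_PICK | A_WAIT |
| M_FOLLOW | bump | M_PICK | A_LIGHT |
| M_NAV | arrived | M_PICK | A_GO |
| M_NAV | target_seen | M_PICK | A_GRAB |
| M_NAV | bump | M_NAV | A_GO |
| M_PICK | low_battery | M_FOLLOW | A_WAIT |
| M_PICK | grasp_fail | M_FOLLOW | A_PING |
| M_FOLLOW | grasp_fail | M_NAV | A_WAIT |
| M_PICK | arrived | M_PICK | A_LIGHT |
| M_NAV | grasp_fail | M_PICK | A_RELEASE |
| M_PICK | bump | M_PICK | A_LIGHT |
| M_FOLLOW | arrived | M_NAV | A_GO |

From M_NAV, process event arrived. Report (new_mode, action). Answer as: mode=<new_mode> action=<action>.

mode=M_PICK action=A_GO

current mode = M_NAV; filter table to that mode:
  (M_NAV, low_battery) → (M_PICK, A_WAIT)
  (M_NAV, arrived) → (M_PICK, A_GO)  ← event matches
  (M_NAV, target_seen) → (M_PICK, A_GRAB)
  (M_NAV, bump) → (M_NAV, A_GO)
  (M_NAV, grasp_fail) → (M_PICK, A_RELEASE)
event = arrived selects (M_PICK, A_GO)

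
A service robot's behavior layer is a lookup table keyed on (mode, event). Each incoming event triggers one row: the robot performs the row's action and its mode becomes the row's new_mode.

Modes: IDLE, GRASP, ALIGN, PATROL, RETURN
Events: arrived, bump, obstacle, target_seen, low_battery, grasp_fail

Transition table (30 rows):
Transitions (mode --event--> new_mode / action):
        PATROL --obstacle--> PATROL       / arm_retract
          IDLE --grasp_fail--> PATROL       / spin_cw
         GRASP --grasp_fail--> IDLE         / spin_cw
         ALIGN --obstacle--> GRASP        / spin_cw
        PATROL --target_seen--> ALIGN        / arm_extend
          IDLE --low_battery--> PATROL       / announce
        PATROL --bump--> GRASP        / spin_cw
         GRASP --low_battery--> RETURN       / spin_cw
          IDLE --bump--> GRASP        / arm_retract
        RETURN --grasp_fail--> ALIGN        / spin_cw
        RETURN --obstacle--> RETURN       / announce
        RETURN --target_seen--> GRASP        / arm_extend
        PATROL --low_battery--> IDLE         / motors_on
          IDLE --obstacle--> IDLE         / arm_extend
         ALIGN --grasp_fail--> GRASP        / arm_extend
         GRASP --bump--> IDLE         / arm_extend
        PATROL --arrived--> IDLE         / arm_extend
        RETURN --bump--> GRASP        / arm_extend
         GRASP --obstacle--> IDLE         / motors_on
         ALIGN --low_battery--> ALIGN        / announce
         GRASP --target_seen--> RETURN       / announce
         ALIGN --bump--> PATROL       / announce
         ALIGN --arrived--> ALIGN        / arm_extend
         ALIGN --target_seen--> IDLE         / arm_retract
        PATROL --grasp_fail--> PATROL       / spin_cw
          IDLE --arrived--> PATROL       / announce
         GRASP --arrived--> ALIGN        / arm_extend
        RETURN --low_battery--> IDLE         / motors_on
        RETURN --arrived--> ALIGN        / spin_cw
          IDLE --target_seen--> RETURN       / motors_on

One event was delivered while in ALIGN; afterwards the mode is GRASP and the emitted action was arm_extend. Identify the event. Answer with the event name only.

try arrived: (ALIGN, arrived) → (ALIGN, arm_extend)
try bump: (ALIGN, bump) → (PATROL, announce)
try obstacle: (ALIGN, obstacle) → (GRASP, spin_cw)
try target_seen: (ALIGN, target_seen) → (IDLE, arm_retract)
try low_battery: (ALIGN, low_battery) → (ALIGN, announce)
try grasp_fail: (ALIGN, grasp_fail) → (GRASP, arm_extend)  ← matches

grasp_fail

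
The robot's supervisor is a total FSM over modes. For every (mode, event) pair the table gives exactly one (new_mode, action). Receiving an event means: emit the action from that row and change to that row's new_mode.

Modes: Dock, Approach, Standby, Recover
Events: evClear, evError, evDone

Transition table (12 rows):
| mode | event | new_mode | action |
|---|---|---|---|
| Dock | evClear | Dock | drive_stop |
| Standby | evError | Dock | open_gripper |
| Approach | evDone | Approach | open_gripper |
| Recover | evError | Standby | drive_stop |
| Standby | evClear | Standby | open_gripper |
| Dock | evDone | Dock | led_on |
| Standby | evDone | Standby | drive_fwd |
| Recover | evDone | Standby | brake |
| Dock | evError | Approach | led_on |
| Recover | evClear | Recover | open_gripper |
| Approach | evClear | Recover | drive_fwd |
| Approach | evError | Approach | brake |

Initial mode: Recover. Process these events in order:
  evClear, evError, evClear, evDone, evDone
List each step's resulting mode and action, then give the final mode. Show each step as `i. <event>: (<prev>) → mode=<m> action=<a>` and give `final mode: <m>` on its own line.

final mode: Standby

1. evClear: (Recover) → mode=Recover action=open_gripper
2. evError: (Recover) → mode=Standby action=drive_stop
3. evClear: (Standby) → mode=Standby action=open_gripper
4. evDone: (Standby) → mode=Standby action=drive_fwd
5. evDone: (Standby) → mode=Standby action=drive_fwd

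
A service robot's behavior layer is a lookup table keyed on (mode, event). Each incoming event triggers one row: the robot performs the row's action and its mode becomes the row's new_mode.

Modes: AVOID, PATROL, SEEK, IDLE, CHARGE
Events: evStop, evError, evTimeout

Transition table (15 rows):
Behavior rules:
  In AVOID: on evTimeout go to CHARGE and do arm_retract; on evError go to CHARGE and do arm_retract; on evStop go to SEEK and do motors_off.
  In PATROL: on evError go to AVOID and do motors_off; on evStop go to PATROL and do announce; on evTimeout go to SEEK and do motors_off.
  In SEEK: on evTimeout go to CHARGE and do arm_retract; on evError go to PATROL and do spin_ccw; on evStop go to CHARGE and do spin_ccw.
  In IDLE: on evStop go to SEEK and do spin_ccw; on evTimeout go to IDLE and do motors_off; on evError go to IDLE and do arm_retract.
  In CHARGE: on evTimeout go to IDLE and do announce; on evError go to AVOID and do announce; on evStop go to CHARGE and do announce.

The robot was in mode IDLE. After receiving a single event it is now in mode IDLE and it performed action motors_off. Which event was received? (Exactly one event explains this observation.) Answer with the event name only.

evTimeout

try evStop: (IDLE, evStop) → (SEEK, spin_ccw)
try evError: (IDLE, evError) → (IDLE, arm_retract)
try evTimeout: (IDLE, evTimeout) → (IDLE, motors_off)  ← matches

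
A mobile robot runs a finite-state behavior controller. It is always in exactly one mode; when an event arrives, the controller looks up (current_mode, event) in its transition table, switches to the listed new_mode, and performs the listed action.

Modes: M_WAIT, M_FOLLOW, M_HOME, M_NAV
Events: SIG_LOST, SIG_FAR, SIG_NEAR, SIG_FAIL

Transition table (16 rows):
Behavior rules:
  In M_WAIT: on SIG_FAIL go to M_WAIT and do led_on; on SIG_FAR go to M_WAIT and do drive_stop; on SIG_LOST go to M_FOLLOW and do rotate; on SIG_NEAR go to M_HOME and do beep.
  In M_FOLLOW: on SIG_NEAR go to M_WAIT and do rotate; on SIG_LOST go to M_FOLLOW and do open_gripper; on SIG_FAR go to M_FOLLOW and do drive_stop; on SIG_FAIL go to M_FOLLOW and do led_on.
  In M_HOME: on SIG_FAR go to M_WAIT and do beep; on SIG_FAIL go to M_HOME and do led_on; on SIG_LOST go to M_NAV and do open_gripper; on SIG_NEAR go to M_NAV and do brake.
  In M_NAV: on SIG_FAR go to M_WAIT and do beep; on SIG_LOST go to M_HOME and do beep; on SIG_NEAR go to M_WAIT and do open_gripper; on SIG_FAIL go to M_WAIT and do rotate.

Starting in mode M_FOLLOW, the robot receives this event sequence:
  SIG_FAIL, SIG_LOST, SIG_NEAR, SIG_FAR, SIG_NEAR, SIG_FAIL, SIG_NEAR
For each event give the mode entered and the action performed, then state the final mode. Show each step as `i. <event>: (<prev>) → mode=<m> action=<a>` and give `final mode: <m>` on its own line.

1. SIG_FAIL: (M_FOLLOW) → mode=M_FOLLOW action=led_on
2. SIG_LOST: (M_FOLLOW) → mode=M_FOLLOW action=open_gripper
3. SIG_NEAR: (M_FOLLOW) → mode=M_WAIT action=rotate
4. SIG_FAR: (M_WAIT) → mode=M_WAIT action=drive_stop
5. SIG_NEAR: (M_WAIT) → mode=M_HOME action=beep
6. SIG_FAIL: (M_HOME) → mode=M_HOME action=led_on
7. SIG_NEAR: (M_HOME) → mode=M_NAV action=brake

final mode: M_NAV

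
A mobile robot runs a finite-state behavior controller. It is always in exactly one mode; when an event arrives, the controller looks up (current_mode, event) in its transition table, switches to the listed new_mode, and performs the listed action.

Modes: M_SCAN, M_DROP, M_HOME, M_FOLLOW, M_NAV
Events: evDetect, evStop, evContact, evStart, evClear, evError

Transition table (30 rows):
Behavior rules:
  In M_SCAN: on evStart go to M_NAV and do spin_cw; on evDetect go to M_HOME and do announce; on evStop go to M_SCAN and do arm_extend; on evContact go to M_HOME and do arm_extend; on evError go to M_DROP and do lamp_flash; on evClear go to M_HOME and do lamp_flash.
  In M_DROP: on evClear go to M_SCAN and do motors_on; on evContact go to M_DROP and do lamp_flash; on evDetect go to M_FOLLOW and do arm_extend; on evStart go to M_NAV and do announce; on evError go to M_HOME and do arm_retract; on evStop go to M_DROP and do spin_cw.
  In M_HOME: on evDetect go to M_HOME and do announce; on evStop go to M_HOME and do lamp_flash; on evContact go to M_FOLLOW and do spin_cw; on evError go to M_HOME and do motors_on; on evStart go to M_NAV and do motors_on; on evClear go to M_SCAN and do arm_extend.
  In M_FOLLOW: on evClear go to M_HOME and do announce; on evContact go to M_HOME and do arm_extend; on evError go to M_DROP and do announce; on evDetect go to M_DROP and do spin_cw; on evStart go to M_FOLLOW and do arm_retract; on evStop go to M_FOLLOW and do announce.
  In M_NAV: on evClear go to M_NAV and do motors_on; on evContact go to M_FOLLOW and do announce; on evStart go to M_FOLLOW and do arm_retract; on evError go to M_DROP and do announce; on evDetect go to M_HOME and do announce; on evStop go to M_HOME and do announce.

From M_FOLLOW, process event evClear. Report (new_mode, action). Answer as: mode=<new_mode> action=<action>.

current mode = M_FOLLOW; filter table to that mode:
  (M_FOLLOW, evClear) → (M_HOME, announce)  ← event matches
  (M_FOLLOW, evContact) → (M_HOME, arm_extend)
  (M_FOLLOW, evError) → (M_DROP, announce)
  (M_FOLLOW, evDetect) → (M_DROP, spin_cw)
  (M_FOLLOW, evStart) → (M_FOLLOW, arm_retract)
  (M_FOLLOW, evStop) → (M_FOLLOW, announce)
event = evClear selects (M_HOME, announce)

mode=M_HOME action=announce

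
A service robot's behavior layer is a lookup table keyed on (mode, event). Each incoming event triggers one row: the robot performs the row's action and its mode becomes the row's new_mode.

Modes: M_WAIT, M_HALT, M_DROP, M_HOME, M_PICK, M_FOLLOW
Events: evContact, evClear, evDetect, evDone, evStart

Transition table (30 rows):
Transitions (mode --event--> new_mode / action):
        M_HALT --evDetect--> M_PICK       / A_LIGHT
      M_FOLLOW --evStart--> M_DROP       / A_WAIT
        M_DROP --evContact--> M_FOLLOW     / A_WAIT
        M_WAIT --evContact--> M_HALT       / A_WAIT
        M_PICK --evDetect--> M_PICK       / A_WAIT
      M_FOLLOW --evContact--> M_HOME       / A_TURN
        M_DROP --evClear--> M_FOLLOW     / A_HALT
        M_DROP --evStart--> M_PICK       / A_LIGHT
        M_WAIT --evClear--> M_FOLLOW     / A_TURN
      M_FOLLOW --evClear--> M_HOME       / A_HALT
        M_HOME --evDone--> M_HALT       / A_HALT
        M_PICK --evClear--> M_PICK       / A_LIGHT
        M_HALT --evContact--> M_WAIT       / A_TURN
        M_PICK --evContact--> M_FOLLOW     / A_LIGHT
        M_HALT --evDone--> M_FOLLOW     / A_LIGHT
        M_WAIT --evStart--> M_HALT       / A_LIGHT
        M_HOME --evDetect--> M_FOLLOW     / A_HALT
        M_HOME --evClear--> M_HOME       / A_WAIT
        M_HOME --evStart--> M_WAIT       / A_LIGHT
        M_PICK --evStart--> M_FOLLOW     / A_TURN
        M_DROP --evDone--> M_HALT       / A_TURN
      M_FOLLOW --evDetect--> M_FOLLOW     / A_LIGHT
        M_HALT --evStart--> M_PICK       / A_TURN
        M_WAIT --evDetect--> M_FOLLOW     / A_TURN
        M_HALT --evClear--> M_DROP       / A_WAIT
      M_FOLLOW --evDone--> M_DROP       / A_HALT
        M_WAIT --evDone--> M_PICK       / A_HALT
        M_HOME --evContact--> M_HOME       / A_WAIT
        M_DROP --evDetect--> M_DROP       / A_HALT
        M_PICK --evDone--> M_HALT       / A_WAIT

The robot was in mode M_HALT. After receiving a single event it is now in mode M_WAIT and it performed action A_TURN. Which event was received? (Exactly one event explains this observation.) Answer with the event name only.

try evContact: (M_HALT, evContact) → (M_WAIT, A_TURN)  ← matches
try evClear: (M_HALT, evClear) → (M_DROP, A_WAIT)
try evDetect: (M_HALT, evDetect) → (M_PICK, A_LIGHT)
try evDone: (M_HALT, evDone) → (M_FOLLOW, A_LIGHT)
try evStart: (M_HALT, evStart) → (M_PICK, A_TURN)

evContact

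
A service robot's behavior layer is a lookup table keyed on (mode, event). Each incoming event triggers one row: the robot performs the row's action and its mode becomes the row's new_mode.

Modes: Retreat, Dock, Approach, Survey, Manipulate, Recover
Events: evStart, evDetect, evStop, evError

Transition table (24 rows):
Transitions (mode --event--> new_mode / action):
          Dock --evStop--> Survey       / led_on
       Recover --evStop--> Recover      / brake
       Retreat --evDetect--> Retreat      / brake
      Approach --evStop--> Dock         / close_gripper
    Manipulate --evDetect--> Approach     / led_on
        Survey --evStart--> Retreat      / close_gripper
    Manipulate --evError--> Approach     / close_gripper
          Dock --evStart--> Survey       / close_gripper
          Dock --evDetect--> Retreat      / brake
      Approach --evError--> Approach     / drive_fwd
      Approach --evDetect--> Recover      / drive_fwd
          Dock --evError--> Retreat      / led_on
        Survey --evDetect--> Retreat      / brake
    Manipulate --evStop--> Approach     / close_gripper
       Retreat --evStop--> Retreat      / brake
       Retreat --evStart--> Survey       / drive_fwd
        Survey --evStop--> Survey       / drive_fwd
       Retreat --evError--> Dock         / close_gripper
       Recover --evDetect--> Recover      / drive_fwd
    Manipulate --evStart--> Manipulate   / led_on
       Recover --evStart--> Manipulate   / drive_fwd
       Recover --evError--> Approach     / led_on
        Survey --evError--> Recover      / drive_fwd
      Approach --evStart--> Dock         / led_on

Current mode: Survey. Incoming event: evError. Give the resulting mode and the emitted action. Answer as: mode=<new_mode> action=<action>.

mode=Recover action=drive_fwd

current mode = Survey; filter table to that mode:
  (Survey, evStart) → (Retreat, close_gripper)
  (Survey, evDetect) → (Retreat, brake)
  (Survey, evStop) → (Survey, drive_fwd)
  (Survey, evError) → (Recover, drive_fwd)  ← event matches
event = evError selects (Recover, drive_fwd)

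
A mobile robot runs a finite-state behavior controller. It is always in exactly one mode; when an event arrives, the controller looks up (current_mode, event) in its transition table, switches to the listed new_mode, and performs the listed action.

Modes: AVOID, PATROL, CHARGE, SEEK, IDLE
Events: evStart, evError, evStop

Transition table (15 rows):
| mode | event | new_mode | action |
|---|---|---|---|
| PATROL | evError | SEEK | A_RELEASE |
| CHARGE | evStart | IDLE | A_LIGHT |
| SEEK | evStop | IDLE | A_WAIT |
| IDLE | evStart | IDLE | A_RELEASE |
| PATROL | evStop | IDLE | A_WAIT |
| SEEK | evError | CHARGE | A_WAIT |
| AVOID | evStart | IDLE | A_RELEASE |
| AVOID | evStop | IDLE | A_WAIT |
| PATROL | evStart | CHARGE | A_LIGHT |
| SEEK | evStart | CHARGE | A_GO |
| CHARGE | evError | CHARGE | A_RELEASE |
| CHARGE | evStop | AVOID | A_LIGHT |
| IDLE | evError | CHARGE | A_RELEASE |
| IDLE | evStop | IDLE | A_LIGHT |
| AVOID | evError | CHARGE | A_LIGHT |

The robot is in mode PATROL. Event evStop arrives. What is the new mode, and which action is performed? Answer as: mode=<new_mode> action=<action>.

mode=IDLE action=A_WAIT

current mode = PATROL; filter table to that mode:
  (PATROL, evError) → (SEEK, A_RELEASE)
  (PATROL, evStop) → (IDLE, A_WAIT)  ← event matches
  (PATROL, evStart) → (CHARGE, A_LIGHT)
event = evStop selects (IDLE, A_WAIT)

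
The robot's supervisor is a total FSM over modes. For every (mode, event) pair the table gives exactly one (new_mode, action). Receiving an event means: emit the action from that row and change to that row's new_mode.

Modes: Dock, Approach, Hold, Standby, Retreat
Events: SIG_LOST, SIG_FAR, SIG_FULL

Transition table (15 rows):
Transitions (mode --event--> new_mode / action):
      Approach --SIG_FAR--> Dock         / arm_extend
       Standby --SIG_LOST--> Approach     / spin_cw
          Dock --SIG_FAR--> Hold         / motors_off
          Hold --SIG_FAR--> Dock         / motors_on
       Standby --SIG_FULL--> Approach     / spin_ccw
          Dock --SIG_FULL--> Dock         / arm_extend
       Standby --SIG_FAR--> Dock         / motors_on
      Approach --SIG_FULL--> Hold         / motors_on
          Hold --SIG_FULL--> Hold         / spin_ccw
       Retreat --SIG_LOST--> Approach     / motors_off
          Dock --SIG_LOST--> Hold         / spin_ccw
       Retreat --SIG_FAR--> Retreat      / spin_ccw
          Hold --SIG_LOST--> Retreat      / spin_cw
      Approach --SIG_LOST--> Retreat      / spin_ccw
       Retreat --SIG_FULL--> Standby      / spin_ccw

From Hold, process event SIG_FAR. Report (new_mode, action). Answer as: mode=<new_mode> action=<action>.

current mode = Hold; filter table to that mode:
  (Hold, SIG_FAR) → (Dock, motors_on)  ← event matches
  (Hold, SIG_FULL) → (Hold, spin_ccw)
  (Hold, SIG_LOST) → (Retreat, spin_cw)
event = SIG_FAR selects (Dock, motors_on)

mode=Dock action=motors_on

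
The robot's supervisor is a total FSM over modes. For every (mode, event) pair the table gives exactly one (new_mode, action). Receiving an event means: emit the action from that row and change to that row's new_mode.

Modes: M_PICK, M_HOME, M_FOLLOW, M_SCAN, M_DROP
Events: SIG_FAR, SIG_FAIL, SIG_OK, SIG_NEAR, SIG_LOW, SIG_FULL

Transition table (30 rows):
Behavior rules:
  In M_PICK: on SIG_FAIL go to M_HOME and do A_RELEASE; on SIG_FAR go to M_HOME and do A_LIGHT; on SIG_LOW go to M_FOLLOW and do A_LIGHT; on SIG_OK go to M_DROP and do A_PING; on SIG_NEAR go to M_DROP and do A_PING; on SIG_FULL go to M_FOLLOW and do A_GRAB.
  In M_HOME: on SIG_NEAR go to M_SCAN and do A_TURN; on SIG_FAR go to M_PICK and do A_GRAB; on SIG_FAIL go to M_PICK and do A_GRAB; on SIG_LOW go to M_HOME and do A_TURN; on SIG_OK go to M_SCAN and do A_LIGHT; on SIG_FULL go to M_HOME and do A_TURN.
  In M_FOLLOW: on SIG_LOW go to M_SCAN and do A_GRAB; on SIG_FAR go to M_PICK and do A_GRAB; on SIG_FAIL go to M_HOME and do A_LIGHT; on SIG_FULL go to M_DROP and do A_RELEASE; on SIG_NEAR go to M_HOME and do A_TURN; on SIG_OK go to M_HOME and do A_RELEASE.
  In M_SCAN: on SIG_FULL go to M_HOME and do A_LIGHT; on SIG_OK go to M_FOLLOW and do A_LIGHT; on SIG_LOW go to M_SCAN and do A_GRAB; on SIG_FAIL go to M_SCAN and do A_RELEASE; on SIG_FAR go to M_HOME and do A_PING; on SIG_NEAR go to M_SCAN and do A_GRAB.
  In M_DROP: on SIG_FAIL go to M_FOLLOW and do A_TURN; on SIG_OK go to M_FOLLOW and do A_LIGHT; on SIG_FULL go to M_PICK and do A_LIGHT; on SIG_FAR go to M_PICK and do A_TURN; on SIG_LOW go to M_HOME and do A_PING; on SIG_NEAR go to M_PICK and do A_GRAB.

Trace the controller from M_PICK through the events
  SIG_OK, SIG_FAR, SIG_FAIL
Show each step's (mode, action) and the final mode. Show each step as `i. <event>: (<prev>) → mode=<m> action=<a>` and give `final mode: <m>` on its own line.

final mode: M_HOME

1. SIG_OK: (M_PICK) → mode=M_DROP action=A_PING
2. SIG_FAR: (M_DROP) → mode=M_PICK action=A_TURN
3. SIG_FAIL: (M_PICK) → mode=M_HOME action=A_RELEASE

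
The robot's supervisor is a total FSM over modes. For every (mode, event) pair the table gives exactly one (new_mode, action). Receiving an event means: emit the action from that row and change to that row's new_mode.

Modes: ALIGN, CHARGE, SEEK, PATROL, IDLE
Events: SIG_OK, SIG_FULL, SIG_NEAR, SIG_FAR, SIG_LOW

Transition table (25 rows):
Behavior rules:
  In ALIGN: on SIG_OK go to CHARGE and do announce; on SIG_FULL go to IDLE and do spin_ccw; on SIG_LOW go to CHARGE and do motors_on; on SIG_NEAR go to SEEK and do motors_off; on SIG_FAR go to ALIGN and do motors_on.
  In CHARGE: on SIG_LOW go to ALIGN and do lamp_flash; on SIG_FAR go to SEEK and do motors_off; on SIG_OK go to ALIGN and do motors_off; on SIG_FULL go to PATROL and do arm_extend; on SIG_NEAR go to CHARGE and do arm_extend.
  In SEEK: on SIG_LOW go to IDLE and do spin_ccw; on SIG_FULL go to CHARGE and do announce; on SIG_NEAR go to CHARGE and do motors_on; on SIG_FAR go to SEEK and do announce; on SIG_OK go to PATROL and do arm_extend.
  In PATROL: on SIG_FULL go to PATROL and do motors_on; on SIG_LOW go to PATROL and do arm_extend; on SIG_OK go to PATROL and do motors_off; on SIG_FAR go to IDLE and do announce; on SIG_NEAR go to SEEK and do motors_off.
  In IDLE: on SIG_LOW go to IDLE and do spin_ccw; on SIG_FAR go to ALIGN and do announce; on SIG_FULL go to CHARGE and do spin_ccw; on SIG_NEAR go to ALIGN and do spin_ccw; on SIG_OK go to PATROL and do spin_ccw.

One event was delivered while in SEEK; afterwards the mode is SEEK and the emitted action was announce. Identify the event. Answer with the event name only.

try SIG_OK: (SEEK, SIG_OK) → (PATROL, arm_extend)
try SIG_FULL: (SEEK, SIG_FULL) → (CHARGE, announce)
try SIG_NEAR: (SEEK, SIG_NEAR) → (CHARGE, motors_on)
try SIG_FAR: (SEEK, SIG_FAR) → (SEEK, announce)  ← matches
try SIG_LOW: (SEEK, SIG_LOW) → (IDLE, spin_ccw)

SIG_FAR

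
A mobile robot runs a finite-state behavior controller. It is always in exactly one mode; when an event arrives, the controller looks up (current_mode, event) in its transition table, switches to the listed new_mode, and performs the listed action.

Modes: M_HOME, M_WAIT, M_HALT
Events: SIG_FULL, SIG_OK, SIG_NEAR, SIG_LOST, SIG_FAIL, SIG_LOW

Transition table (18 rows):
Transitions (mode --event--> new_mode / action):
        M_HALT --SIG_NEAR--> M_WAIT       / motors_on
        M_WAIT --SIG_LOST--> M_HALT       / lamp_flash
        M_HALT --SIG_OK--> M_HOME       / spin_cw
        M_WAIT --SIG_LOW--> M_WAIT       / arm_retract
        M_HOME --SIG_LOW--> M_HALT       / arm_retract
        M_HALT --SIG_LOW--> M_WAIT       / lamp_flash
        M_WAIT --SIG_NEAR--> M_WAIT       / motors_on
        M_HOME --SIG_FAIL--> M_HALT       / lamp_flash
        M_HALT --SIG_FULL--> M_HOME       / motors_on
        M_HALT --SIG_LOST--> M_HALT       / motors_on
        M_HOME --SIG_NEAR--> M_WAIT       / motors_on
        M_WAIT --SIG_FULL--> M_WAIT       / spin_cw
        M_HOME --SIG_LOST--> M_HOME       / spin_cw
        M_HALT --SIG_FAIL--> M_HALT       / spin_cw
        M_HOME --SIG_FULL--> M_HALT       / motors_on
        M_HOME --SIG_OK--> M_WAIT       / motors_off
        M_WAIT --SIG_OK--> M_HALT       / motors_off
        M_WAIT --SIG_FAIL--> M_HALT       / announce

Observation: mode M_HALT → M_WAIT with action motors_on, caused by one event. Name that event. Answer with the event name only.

try SIG_FULL: (M_HALT, SIG_FULL) → (M_HOME, motors_on)
try SIG_OK: (M_HALT, SIG_OK) → (M_HOME, spin_cw)
try SIG_NEAR: (M_HALT, SIG_NEAR) → (M_WAIT, motors_on)  ← matches
try SIG_LOST: (M_HALT, SIG_LOST) → (M_HALT, motors_on)
try SIG_FAIL: (M_HALT, SIG_FAIL) → (M_HALT, spin_cw)
try SIG_LOW: (M_HALT, SIG_LOW) → (M_WAIT, lamp_flash)

SIG_NEAR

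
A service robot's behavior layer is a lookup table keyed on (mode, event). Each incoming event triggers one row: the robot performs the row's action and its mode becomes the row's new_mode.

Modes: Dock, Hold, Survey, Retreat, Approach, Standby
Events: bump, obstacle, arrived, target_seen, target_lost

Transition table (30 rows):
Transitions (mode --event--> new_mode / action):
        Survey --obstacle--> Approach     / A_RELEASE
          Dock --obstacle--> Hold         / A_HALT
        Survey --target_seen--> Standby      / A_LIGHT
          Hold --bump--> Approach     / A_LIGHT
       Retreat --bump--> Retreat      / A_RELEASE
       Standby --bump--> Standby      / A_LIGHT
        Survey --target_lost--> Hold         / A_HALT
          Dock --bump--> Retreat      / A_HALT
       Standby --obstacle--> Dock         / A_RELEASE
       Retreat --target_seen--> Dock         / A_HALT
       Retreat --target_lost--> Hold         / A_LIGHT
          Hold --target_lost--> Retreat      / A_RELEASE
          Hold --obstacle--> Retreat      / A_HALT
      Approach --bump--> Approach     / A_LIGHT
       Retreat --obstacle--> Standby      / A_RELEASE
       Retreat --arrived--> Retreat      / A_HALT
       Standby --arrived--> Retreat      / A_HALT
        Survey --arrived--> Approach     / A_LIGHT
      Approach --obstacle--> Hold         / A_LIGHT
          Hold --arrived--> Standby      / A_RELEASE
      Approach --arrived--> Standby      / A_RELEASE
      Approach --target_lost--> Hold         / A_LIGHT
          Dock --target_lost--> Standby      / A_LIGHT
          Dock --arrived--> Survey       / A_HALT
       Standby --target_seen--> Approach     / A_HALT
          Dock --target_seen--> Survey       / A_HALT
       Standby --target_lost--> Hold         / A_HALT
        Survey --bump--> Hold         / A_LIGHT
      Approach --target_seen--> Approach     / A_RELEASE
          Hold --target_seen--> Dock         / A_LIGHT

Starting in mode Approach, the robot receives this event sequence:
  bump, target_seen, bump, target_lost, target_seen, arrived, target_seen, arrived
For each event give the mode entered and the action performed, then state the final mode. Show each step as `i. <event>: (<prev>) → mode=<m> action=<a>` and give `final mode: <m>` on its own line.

1. bump: (Approach) → mode=Approach action=A_LIGHT
2. target_seen: (Approach) → mode=Approach action=A_RELEASE
3. bump: (Approach) → mode=Approach action=A_LIGHT
4. target_lost: (Approach) → mode=Hold action=A_LIGHT
5. target_seen: (Hold) → mode=Dock action=A_LIGHT
6. arrived: (Dock) → mode=Survey action=A_HALT
7. target_seen: (Survey) → mode=Standby action=A_LIGHT
8. arrived: (Standby) → mode=Retreat action=A_HALT

final mode: Retreat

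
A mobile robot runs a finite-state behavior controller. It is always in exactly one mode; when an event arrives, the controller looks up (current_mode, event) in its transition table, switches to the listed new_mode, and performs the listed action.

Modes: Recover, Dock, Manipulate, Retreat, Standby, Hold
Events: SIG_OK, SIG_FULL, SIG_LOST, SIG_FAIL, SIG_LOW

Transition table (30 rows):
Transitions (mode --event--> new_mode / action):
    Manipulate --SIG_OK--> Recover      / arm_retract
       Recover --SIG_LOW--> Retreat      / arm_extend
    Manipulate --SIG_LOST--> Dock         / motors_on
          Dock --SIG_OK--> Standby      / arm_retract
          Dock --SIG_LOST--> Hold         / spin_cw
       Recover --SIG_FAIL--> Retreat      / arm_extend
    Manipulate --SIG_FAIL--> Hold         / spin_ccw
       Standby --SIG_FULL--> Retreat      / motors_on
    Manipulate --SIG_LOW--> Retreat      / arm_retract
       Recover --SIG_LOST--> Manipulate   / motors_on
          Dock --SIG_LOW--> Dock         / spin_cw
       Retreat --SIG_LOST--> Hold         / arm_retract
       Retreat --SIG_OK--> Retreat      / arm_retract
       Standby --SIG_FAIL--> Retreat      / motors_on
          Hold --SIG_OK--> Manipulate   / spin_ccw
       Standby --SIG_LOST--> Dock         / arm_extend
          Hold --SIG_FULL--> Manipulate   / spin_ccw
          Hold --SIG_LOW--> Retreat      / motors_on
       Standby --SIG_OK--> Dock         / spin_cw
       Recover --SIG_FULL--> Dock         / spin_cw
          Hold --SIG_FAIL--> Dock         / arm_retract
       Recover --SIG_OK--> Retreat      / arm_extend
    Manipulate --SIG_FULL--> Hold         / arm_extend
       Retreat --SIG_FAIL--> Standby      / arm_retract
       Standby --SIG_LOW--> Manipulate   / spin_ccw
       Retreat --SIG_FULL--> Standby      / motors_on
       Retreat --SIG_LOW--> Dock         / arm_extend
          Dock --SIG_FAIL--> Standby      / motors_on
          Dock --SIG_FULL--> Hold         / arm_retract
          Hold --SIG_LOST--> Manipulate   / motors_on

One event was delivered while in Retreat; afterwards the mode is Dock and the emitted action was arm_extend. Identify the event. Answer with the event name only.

SIG_LOW

try SIG_OK: (Retreat, SIG_OK) → (Retreat, arm_retract)
try SIG_FULL: (Retreat, SIG_FULL) → (Standby, motors_on)
try SIG_LOST: (Retreat, SIG_LOST) → (Hold, arm_retract)
try SIG_FAIL: (Retreat, SIG_FAIL) → (Standby, arm_retract)
try SIG_LOW: (Retreat, SIG_LOW) → (Dock, arm_extend)  ← matches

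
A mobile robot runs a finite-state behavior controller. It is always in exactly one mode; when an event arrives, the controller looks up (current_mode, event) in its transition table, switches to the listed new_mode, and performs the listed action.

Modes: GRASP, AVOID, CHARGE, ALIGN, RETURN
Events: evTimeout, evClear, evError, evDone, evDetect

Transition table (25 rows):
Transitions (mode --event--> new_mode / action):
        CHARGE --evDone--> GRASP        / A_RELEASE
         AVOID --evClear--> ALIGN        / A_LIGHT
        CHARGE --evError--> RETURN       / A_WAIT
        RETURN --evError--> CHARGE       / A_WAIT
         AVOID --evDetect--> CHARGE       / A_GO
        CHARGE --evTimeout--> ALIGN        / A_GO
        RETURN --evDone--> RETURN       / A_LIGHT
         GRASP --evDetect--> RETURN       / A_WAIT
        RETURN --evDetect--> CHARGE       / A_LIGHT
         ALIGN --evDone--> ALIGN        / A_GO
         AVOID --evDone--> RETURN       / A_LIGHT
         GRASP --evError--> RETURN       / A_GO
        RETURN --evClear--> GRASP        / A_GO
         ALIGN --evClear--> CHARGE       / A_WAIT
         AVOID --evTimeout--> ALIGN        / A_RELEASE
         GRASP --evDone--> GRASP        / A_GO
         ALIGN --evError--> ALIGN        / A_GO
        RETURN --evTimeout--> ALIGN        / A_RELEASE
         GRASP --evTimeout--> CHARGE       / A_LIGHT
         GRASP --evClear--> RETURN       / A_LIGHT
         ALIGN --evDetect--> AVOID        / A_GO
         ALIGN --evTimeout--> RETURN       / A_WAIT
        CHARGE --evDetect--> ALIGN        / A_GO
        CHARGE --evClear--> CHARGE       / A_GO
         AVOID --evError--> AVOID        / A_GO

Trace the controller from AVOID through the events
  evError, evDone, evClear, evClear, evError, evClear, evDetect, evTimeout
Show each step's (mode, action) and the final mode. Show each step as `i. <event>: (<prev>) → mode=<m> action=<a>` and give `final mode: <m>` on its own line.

1. evError: (AVOID) → mode=AVOID action=A_GO
2. evDone: (AVOID) → mode=RETURN action=A_LIGHT
3. evClear: (RETURN) → mode=GRASP action=A_GO
4. evClear: (GRASP) → mode=RETURN action=A_LIGHT
5. evError: (RETURN) → mode=CHARGE action=A_WAIT
6. evClear: (CHARGE) → mode=CHARGE action=A_GO
7. evDetect: (CHARGE) → mode=ALIGN action=A_GO
8. evTimeout: (ALIGN) → mode=RETURN action=A_WAIT

final mode: RETURN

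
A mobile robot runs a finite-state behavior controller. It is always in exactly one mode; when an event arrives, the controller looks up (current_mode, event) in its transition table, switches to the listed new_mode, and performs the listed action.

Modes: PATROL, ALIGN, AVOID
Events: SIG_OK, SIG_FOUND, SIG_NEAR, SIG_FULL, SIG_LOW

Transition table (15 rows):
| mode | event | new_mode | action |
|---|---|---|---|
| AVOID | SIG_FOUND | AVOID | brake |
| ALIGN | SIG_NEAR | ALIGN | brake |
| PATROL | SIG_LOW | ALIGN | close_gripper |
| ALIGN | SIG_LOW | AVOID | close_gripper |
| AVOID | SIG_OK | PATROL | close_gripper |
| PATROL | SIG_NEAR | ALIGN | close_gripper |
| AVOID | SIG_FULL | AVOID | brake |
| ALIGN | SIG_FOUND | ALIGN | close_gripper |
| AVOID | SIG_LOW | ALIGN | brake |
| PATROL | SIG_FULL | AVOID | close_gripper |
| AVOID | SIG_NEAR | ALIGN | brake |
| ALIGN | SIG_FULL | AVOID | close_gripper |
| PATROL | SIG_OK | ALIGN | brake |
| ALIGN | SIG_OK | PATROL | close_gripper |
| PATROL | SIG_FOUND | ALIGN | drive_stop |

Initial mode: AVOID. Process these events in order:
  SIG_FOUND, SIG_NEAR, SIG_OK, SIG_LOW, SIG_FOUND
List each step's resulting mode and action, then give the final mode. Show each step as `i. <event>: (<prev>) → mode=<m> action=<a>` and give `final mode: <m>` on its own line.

final mode: ALIGN

1. SIG_FOUND: (AVOID) → mode=AVOID action=brake
2. SIG_NEAR: (AVOID) → mode=ALIGN action=brake
3. SIG_OK: (ALIGN) → mode=PATROL action=close_gripper
4. SIG_LOW: (PATROL) → mode=ALIGN action=close_gripper
5. SIG_FOUND: (ALIGN) → mode=ALIGN action=close_gripper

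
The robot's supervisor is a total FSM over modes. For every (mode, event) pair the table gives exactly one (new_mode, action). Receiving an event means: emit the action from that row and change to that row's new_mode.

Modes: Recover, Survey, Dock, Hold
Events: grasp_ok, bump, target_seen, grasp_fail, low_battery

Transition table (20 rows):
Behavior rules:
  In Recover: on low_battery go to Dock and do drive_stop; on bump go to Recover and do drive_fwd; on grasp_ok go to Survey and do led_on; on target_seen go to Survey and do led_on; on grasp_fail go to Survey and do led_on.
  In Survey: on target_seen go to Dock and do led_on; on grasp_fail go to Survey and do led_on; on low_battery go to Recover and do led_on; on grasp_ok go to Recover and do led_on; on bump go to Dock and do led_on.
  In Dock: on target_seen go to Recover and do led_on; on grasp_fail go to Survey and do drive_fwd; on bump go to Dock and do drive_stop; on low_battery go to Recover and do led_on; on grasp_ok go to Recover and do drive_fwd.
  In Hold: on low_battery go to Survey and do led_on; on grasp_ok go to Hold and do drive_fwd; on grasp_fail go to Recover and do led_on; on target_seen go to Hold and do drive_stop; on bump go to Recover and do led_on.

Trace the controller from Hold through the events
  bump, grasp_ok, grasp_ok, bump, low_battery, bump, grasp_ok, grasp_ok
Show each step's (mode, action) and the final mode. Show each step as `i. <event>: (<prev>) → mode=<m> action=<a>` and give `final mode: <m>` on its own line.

1. bump: (Hold) → mode=Recover action=led_on
2. grasp_ok: (Recover) → mode=Survey action=led_on
3. grasp_ok: (Survey) → mode=Recover action=led_on
4. bump: (Recover) → mode=Recover action=drive_fwd
5. low_battery: (Recover) → mode=Dock action=drive_stop
6. bump: (Dock) → mode=Dock action=drive_stop
7. grasp_ok: (Dock) → mode=Recover action=drive_fwd
8. grasp_ok: (Recover) → mode=Survey action=led_on

final mode: Survey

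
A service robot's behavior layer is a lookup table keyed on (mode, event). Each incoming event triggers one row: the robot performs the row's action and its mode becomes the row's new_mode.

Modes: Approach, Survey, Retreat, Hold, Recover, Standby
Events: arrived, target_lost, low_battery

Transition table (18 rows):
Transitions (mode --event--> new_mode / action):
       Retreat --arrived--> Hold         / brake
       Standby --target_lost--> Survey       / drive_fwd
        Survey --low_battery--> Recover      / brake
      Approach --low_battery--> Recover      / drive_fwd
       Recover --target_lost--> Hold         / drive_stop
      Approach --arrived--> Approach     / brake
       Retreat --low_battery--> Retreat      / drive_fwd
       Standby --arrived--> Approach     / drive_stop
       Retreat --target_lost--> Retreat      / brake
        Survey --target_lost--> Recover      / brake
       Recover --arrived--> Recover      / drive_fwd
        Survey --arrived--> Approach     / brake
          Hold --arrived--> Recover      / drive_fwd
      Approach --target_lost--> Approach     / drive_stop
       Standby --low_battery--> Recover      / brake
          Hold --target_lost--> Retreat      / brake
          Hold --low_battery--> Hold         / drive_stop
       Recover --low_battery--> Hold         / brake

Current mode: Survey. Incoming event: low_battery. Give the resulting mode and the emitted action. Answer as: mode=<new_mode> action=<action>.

current mode = Survey; filter table to that mode:
  (Survey, low_battery) → (Recover, brake)  ← event matches
  (Survey, target_lost) → (Recover, brake)
  (Survey, arrived) → (Approach, brake)
event = low_battery selects (Recover, brake)

mode=Recover action=brake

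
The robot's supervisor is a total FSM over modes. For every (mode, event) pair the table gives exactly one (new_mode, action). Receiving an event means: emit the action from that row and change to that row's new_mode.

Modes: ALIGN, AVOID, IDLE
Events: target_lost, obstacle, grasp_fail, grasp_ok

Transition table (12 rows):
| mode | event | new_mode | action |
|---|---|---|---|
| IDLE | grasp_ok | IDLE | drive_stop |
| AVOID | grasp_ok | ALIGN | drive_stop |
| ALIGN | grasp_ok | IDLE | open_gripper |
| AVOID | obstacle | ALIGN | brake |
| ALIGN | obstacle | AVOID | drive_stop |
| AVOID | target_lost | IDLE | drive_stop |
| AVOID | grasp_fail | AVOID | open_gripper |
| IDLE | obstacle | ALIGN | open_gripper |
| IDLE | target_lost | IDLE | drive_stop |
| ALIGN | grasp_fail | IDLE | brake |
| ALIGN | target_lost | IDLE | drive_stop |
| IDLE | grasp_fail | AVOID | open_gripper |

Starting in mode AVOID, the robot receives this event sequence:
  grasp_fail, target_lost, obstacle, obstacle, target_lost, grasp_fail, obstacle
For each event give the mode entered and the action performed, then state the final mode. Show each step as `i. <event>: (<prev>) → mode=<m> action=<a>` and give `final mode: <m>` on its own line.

1. grasp_fail: (AVOID) → mode=AVOID action=open_gripper
2. target_lost: (AVOID) → mode=IDLE action=drive_stop
3. obstacle: (IDLE) → mode=ALIGN action=open_gripper
4. obstacle: (ALIGN) → mode=AVOID action=drive_stop
5. target_lost: (AVOID) → mode=IDLE action=drive_stop
6. grasp_fail: (IDLE) → mode=AVOID action=open_gripper
7. obstacle: (AVOID) → mode=ALIGN action=brake

final mode: ALIGN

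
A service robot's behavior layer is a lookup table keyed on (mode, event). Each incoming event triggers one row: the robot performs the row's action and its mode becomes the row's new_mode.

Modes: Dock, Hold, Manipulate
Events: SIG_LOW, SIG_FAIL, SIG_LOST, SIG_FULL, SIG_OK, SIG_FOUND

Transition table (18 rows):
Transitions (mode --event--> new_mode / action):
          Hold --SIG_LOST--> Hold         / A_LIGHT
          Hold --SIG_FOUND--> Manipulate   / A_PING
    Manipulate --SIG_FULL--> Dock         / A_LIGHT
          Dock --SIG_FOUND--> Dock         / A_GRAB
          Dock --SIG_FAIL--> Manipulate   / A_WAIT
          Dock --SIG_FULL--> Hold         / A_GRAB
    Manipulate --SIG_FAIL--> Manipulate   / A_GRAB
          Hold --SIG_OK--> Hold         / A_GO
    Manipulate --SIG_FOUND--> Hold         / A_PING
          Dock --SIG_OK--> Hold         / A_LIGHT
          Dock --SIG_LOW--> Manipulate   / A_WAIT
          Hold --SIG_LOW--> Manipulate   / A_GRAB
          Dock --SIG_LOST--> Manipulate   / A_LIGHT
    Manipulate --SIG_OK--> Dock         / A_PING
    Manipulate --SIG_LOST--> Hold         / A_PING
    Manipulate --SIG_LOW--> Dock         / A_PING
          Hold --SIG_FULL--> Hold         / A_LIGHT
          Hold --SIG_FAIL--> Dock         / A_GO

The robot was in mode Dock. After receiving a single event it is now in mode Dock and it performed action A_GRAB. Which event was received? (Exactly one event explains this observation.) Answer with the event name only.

try SIG_LOW: (Dock, SIG_LOW) → (Manipulate, A_WAIT)
try SIG_FAIL: (Dock, SIG_FAIL) → (Manipulate, A_WAIT)
try SIG_LOST: (Dock, SIG_LOST) → (Manipulate, A_LIGHT)
try SIG_FULL: (Dock, SIG_FULL) → (Hold, A_GRAB)
try SIG_OK: (Dock, SIG_OK) → (Hold, A_LIGHT)
try SIG_FOUND: (Dock, SIG_FOUND) → (Dock, A_GRAB)  ← matches

SIG_FOUND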